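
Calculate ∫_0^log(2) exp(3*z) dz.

Let u = exp(z), so du = exp(z) dz. When z = 0, u = 1; when z = log(2), u = 2.
The integral becomes ∫ u**2 du from 1 to 2, with antiderivative u**3/3.
Back in z: F(z) = exp(3*z)/3.
Then F(log(2)) - F(0) = (8/3) - (1/3) = 7/3.

7/3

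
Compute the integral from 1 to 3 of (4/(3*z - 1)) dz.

8*log(2)/3

An antiderivative is F(z) = 4*log(3*z - 1)/3.
Then F(3) - F(1) = (log(16)) - (4*log(2)/3) = 8*log(2)/3.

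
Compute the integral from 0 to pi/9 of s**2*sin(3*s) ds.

Integrate by parts twice (u = s^2, dv = sin(3*s) ds).
An antiderivative is F(s) = -s**2*cos(3*s)/3 + 2*s*sin(3*s)/9 + 2*cos(3*s)/27.
Then F(pi/9) - F(0) = (-pi**2/486 + 1/27 + sqrt(3)*pi/81) - (2/27) = -1/27 - pi**2/486 + sqrt(3)*pi/81.

-1/27 - pi**2/486 + sqrt(3)*pi/81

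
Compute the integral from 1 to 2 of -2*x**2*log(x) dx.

Integrate by parts once (u = ln x, dv = -2*x**2 dx).
An antiderivative is F(x) = -2*x**3*(3*log(x) - 1)/9.
Then F(2) - F(1) = (16/9 - 16*log(2)/3) - (2/9) = 14/9 - 16*log(2)/3.

14/9 - 16*log(2)/3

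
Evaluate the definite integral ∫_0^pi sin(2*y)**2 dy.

Use the identity sin^2(2*y) = (1 - cos(4*y))/2.
An antiderivative is F(y) = y/2 - sin(4*y)/8.
Then F(pi) - F(0) = (pi/2) - (0) = pi/2.

pi/2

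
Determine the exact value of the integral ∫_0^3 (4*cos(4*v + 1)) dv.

-sin(1) + sin(13)

Let u = 4*v + 1, so du = 4 dv. When v = 0, u = 1; when v = 3, u = 13.
The integral becomes ∫ cos(u) du from 1 to 13, with antiderivative sin(u).
Back in v: F(v) = sin(4*v + 1).
Then F(3) - F(0) = (sin(13)) - (sin(1)) = -sin(1) + sin(13).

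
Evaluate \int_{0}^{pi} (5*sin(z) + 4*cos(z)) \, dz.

10

An antiderivative is F(z) = 4*sin(z) - 5*cos(z).
Then F(pi) - F(0) = (5) - (-5) = 10.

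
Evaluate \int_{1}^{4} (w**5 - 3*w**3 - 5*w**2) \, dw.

1545/4

By the power rule, an antiderivative is F(w) = w**6/6 - 3*w**4/4 - 5*w**3/3.
Then F(4) - F(1) = (384) - (-9/4) = 1545/4.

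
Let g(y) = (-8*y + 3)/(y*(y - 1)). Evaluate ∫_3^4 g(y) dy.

-log(18)

Factor the denominator: y**2 - y = y(y - 1).
Partial fractions: (-8*y + 3)/(y*(y - 1)) = -3/y - 5/(y - 1).
An antiderivative is F(y) = -3*log(y) - 5*log(y - 1).
Then F(4) - F(3) = (-5*log(3) - 6*log(2)) - (-5*log(2) - 3*log(3)) = -log(18).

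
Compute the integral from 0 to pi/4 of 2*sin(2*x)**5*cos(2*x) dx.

Let u = sin(2*x), so du = 2*cos(2*x) dx. When x = 0, u = 0; when x = pi/4, u = 1.
The integral becomes ∫ u**5 du from 0 to 1, with antiderivative u**6/6.
Back in x: F(x) = sin(2*x)**6/6.
Then F(pi/4) - F(0) = (1/6) - (0) = 1/6.

1/6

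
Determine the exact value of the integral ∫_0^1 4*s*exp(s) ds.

4

Integrate by parts once (u = s, dv = 4*exp(s) ds).
An antiderivative is F(s) = (4*s - 4)*exp(s).
Then F(1) - F(0) = (0) - (-4) = 4.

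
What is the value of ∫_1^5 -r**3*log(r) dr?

39 - 625*log(5)/4

Integrate by parts once (u = ln r, dv = -r**3 dr).
An antiderivative is F(r) = -r**4*(4*log(r) - 1)/16.
Then F(5) - F(1) = (625/16 - 625*log(5)/4) - (1/16) = 39 - 625*log(5)/4.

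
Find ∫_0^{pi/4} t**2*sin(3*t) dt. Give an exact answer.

-2/27 - sqrt(2)/27 + sqrt(2)*pi/36 + sqrt(2)*pi**2/96

Integrate by parts twice (u = t^2, dv = sin(3*t) dt).
An antiderivative is F(t) = -t**2*cos(3*t)/3 + 2*t*sin(3*t)/9 + 2*cos(3*t)/27.
Then F(pi/4) - F(0) = (sqrt(2)*(-32 + 24*pi + 9*pi**2)/864) - (2/27) = -2/27 - sqrt(2)/27 + sqrt(2)*pi/36 + sqrt(2)*pi**2/96.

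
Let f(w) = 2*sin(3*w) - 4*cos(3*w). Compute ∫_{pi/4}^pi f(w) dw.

sqrt(2)/3 + 2/3

An antiderivative is F(w) = -4*sin(3*w)/3 - 2*cos(3*w)/3.
Then F(pi) - F(pi/4) = (2/3) - (-sqrt(2)/3) = sqrt(2)/3 + 2/3.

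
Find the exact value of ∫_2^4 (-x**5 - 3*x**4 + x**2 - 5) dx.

-18878/15

By the power rule, an antiderivative is F(x) = -x**6/6 - 3*x**5/5 + x**3/3 - 5*x.
Then F(4) - F(2) = (-19436/15) - (-186/5) = -18878/15.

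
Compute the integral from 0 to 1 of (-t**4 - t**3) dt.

By the power rule, an antiderivative is F(t) = -t**5/5 - t**4/4.
Then F(1) - F(0) = (-9/20) - (0) = -9/20.

-9/20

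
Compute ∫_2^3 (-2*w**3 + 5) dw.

-55/2

By the power rule, an antiderivative is F(w) = -w**4/2 + 5*w.
Then F(3) - F(2) = (-51/2) - (2) = -55/2.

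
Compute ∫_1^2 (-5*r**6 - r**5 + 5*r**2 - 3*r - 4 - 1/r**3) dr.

By the power rule, an antiderivative is F(r) = -5*r**7/7 - r**6/6 + 5*r**3/3 - 3*r**2/2 - 4*r + 1/(2*r**2).
Then F(2) - F(1) = (-17243/168) - (-59/14) = -16535/168.

-16535/168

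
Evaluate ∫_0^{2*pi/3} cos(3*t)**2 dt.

pi/3

Use the identity cos^2(3*t) = (1 + cos(6*t))/2.
An antiderivative is F(t) = t/2 + sin(6*t)/12.
Then F(2*pi/3) - F(0) = (pi/3) - (0) = pi/3.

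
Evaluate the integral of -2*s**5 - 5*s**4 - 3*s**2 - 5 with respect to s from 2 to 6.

By the power rule, an antiderivative is F(s) = -s**6/3 - s**5 - s**3 - 5*s.
Then F(6) - F(2) = (-23574) - (-214/3) = -70508/3.

-70508/3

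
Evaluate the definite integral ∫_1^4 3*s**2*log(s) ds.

-21 + 128*log(2)

Integrate by parts once (u = ln s, dv = 3*s**2 ds).
An antiderivative is F(s) = s**3*(3*log(s) - 1)/3.
Then F(4) - F(1) = (-64/3 + 128*log(2)) - (-1/3) = -21 + 128*log(2).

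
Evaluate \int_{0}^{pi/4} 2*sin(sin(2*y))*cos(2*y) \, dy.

Let u = sin(2*y), so du = 2*cos(2*y) dy. When y = 0, u = 0; when y = pi/4, u = 1.
The integral becomes ∫ sin(u) du from 0 to 1, with antiderivative -cos(u).
Back in y: F(y) = -cos(sin(2*y)).
Then F(pi/4) - F(0) = (-cos(1)) - (-1) = 1 - cos(1).

1 - cos(1)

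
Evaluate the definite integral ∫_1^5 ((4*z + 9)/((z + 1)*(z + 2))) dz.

Factor the denominator: z**2 + 3*z + 2 = (z + 2)(z + 1).
Partial fractions: (4*z + 9)/((z + 1)*(z + 2)) = -1/(z + 2) + 5/(z + 1).
An antiderivative is F(z) = 5*log(z + 1) - log(z + 2).
Then F(5) - F(1) = (-log(7) + 5*log(2) + 5*log(3)) - (log(32/3)) = -log(7) + 6*log(3).

-log(7) + 6*log(3)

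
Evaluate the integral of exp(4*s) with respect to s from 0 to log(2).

Let u = exp(s), so du = exp(s) ds. When s = 0, u = 1; when s = log(2), u = 2.
The integral becomes ∫ u**3 du from 1 to 2, with antiderivative u**4/4.
Back in s: F(s) = exp(4*s)/4.
Then F(log(2)) - F(0) = (4) - (1/4) = 15/4.

15/4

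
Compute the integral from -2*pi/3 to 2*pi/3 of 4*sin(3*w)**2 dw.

Use the identity sin^2(3*w) = (1 - cos(6*w))/2.
An antiderivative is F(w) = 2*w - sin(6*w)/3.
Then F(2*pi/3) - F(-2*pi/3) = (4*pi/3) - (-4*pi/3) = 8*pi/3.

8*pi/3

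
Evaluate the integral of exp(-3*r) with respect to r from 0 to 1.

-(1 - exp(3))*exp(-3)/3

An antiderivative is F(r) = -exp(-3*r)/3.
Then F(1) - F(0) = (-exp(-3)/3) - (-1/3) = -(1 - exp(3))*exp(-3)/3.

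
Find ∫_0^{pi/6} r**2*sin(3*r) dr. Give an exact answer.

Integrate by parts twice (u = r^2, dv = sin(3*r) dr).
An antiderivative is F(r) = -r**2*cos(3*r)/3 + 2*r*sin(3*r)/9 + 2*cos(3*r)/27.
Then F(pi/6) - F(0) = (pi/27) - (2/27) = -2/27 + pi/27.

-2/27 + pi/27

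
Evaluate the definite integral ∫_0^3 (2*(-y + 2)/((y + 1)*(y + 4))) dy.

Factor the denominator: y**2 + 5*y + 4 = (y + 4)(y + 1).
Partial fractions: 2*(-y + 2)/((y + 1)*(y + 4)) = -4/(y + 4) + 2/(y + 1).
An antiderivative is F(y) = 2*log(y + 1) - 4*log(y + 4).
Then F(3) - F(0) = (-4*log(7) + 4*log(2)) - (-8*log(2)) = -4*log(7) + 12*log(2).

-4*log(7) + 12*log(2)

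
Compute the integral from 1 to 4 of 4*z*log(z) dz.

Integrate by parts once (u = ln z, dv = 4*z dz).
An antiderivative is F(z) = z**2*(2*log(z) - 1).
Then F(4) - F(1) = (-16 + 64*log(2)) - (-1) = -15 + 64*log(2).

-15 + 64*log(2)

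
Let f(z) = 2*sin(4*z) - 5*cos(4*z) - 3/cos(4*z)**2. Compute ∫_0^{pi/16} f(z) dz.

An antiderivative is F(z) = -5*sin(4*z)/4 - cos(4*z)/2 - 3*tan(4*z)/4.
Then F(pi/16) - F(0) = (-7*sqrt(2)/8 - 3/4) - (-1/2) = -7*sqrt(2)/8 - 1/4.

-7*sqrt(2)/8 - 1/4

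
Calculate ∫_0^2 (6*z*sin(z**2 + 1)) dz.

-3*cos(5) + 3*cos(1)

Let u = z**2 + 1, so du = 2*z dz. When z = 0, u = 1; when z = 2, u = 5.
The integral becomes 3·∫ sin(u) du from 1 to 5, with antiderivative -3*cos(u).
Back in z: F(z) = -3*cos(z**2 + 1).
Then F(2) - F(0) = (-3*cos(5)) - (-3*cos(1)) = -3*cos(5) + 3*cos(1).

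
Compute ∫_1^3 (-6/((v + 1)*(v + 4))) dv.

Factor the denominator: v**2 + 5*v + 4 = (v + 4)(v + 1).
Partial fractions: -6/((v + 1)*(v + 4)) = 2/(v + 4) - 2/(v + 1).
An antiderivative is F(v) = -2*log(v + 1) + 2*log(v + 4).
Then F(3) - F(1) = (log(49/16)) - (log(25/4)) = log(49/100).

log(49/100)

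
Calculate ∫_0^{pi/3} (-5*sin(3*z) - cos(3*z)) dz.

-10/3

An antiderivative is F(z) = -sin(3*z)/3 + 5*cos(3*z)/3.
Then F(pi/3) - F(0) = (-5/3) - (5/3) = -10/3.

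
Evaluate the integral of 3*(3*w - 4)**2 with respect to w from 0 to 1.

21

Let u = 3*w - 4, so du = 3 dw. When w = 0, u = -4; when w = 1, u = -1.
The integral becomes ∫ u**2 du from -4 to -1, with antiderivative u**3/3.
Back in w: F(w) = (3*w - 4)**3/3.
Then F(1) - F(0) = (-1/3) - (-64/3) = 21.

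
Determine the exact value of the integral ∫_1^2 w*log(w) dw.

-3/4 + log(4)

Integrate by parts once (u = ln w, dv = w dw).
An antiderivative is F(w) = w**2*(2*log(w) - 1)/4.
Then F(2) - F(1) = (-1 + log(4)) - (-1/4) = -3/4 + log(4).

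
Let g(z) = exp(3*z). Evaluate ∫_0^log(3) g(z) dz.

Let u = exp(z), so du = exp(z) dz. When z = 0, u = 1; when z = log(3), u = 3.
The integral becomes ∫ u**2 du from 1 to 3, with antiderivative u**3/3.
Back in z: F(z) = exp(3*z)/3.
Then F(log(3)) - F(0) = (9) - (1/3) = 26/3.

26/3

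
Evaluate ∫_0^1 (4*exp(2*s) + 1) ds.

-1 + 2*exp(2)

An antiderivative is F(s) = 2*exp(2*s) + s.
Then F(1) - F(0) = (1 + 2*exp(2)) - (2) = -1 + 2*exp(2).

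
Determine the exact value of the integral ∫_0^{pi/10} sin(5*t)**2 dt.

Use the identity sin^2(5*t) = (1 - cos(10*t))/2.
An antiderivative is F(t) = t/2 - sin(10*t)/20.
Then F(pi/10) - F(0) = (pi/20) - (0) = pi/20.

pi/20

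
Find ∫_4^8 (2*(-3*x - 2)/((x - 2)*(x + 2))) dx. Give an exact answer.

Factor the denominator: x**2 - 4 = (x + 2)(x - 2).
Partial fractions: 2*(-3*x - 2)/((x - 2)*(x + 2)) = -2/(x + 2) - 4/(x - 2).
An antiderivative is F(x) = -4*log(x - 2) - 2*log(x + 2).
Then F(8) - F(4) = (-4*log(3) - 6*log(2) - 2*log(5)) - (-6*log(2) - 2*log(3)) = -2*log(5) - 2*log(3).

-2*log(5) - 2*log(3)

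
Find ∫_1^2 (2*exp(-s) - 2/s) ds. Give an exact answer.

-2*log(2) - 2*exp(-2) + 2*exp(-1)

An antiderivative is F(s) = -2*log(s) - 2*exp(-s).
Then F(2) - F(1) = (-2*log(2) - 2*exp(-2)) - (-2*exp(-1)) = -2*log(2) - 2*exp(-2) + 2*exp(-1).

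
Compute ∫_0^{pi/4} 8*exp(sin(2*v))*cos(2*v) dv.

-4 + 4*E

Let u = sin(2*v), so du = 2*cos(2*v) dv. When v = 0, u = 0; when v = pi/4, u = 1.
The integral becomes 4·∫ exp(u) du from 0 to 1, with antiderivative 4*exp(u).
Back in v: F(v) = 4*exp(sin(2*v)).
Then F(pi/4) - F(0) = (4*E) - (4) = -4 + 4*E.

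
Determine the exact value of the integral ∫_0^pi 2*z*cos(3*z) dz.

-4/9

Integrate by parts once (u = z, dv = 2*cos(3*z) dz).
An antiderivative is F(z) = 2*z*sin(3*z)/3 + 2*cos(3*z)/9.
Then F(pi) - F(0) = (-2/9) - (2/9) = -4/9.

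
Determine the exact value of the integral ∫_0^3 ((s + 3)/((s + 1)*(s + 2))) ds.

log(32/5)

Factor the denominator: s**2 + 3*s + 2 = (s + 2)(s + 1).
Partial fractions: (s + 3)/((s + 1)*(s + 2)) = -1/(s + 2) + 2/(s + 1).
An antiderivative is F(s) = 2*log(s + 1) - log(s + 2).
Then F(3) - F(0) = (log(16/5)) - (-log(2)) = log(32/5).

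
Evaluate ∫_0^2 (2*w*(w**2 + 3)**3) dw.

580

Let u = w**2 + 3, so du = 2*w dw. When w = 0, u = 3; when w = 2, u = 7.
The integral becomes ∫ u**3 du from 3 to 7, with antiderivative u**4/4.
Back in w: F(w) = (w**2 + 3)**4/4.
Then F(2) - F(0) = (2401/4) - (81/4) = 580.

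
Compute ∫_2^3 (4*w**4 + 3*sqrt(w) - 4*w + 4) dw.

By the power rule, an antiderivative is F(w) = 4*w**5/5 + 2*w**(3/2) - 2*w**2 + 4*w.
Then F(3) - F(2) = (6*sqrt(3) + 942/5) - (4*sqrt(2) + 128/5) = -4*sqrt(2) + 6*sqrt(3) + 814/5.

-4*sqrt(2) + 6*sqrt(3) + 814/5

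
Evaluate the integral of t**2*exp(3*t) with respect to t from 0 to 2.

-2/27 + 26*exp(6)/27

Integrate by parts twice (u = t^2, dv = exp(3*t) dt).
An antiderivative is F(t) = (9*t**2 - 6*t + 2)*exp(3*t)/27.
Then F(2) - F(0) = (26*exp(6)/27) - (2/27) = -2/27 + 26*exp(6)/27.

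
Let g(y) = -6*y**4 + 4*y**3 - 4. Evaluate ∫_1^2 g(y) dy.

By the power rule, an antiderivative is F(y) = -6*y**5/5 + y**4 - 4*y.
Then F(2) - F(1) = (-152/5) - (-21/5) = -131/5.

-131/5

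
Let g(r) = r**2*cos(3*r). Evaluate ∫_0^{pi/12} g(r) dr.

sqrt(2)*(-32 + pi**2 + 8*pi)/864

Integrate by parts twice (u = r^2, dv = cos(3*r) dr).
An antiderivative is F(r) = r**2*sin(3*r)/3 + 2*r*cos(3*r)/9 - 2*sin(3*r)/27.
Then F(pi/12) - F(0) = (sqrt(2)*(-32 + pi**2 + 8*pi)/864) - (0) = sqrt(2)*(-32 + pi**2 + 8*pi)/864.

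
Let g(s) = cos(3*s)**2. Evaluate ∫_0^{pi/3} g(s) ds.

Use the identity cos^2(3*s) = (1 + cos(6*s))/2.
An antiderivative is F(s) = s/2 + sin(6*s)/12.
Then F(pi/3) - F(0) = (pi/6) - (0) = pi/6.

pi/6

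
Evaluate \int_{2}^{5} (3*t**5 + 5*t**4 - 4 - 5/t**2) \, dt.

By the power rule, an antiderivative is F(t) = t**6/2 + t**5 - 4*t + 5/t.
Then F(5) - F(2) = (21837/2) - (117/2) = 10860.

10860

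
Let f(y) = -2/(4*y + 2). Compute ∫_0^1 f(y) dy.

-log(6)/2 + log(2)/2

An antiderivative is F(y) = -log(4*y + 2)/2.
Then F(1) - F(0) = (-log(6)/2) - (-log(2)/2) = -log(6)/2 + log(2)/2.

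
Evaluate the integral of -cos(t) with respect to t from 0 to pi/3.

An antiderivative is F(t) = -sin(t).
Then F(pi/3) - F(0) = (-sqrt(3)/2) - (0) = -sqrt(3)/2.

-sqrt(3)/2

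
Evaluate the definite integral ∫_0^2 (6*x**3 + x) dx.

26

By the power rule, an antiderivative is F(x) = 3*x**4/2 + x**2/2.
Then F(2) - F(0) = (26) - (0) = 26.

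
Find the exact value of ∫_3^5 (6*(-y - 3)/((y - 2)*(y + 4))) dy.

-7*log(3) + log(7)

Factor the denominator: y**2 + 2*y - 8 = (y + 4)(y - 2).
Partial fractions: 6*(-y - 3)/((y - 2)*(y + 4)) = -1/(y + 4) - 5/(y - 2).
An antiderivative is F(y) = -5*log(y - 2) - log(y + 4).
Then F(5) - F(3) = (-7*log(3)) - (-log(7)) = -7*log(3) + log(7).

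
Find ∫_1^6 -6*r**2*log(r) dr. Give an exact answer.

-432*log(3) - 432*log(2) + 430/3

Integrate by parts once (u = ln r, dv = -6*r**2 dr).
An antiderivative is F(r) = -2*r**3*(3*log(r) - 1)/3.
Then F(6) - F(1) = (-432*log(3) - 432*log(2) + 144) - (2/3) = -432*log(3) - 432*log(2) + 430/3.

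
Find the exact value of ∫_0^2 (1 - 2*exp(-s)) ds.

An antiderivative is F(s) = s + 2*exp(-s).
Then F(2) - F(0) = (2*exp(-2) + 2) - (2) = 2*exp(-2).

2*exp(-2)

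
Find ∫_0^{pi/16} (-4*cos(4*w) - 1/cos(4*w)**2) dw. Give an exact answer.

-sqrt(2)/2 - 1/4

An antiderivative is F(w) = -sin(4*w) - tan(4*w)/4.
Then F(pi/16) - F(0) = (-sqrt(2)/2 - 1/4) - (0) = -sqrt(2)/2 - 1/4.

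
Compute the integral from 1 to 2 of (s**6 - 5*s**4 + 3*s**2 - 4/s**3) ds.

-103/14

By the power rule, an antiderivative is F(s) = s**7/7 - s**5 + s**3 + 2/s**2.
Then F(2) - F(1) = (-73/14) - (15/7) = -103/14.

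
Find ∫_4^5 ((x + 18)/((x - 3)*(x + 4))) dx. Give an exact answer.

Factor the denominator: x**2 + x - 12 = (x + 4)(x - 3).
Partial fractions: (x + 18)/((x - 3)*(x + 4)) = -2/(x + 4) + 3/(x - 3).
An antiderivative is F(x) = 3*log(x - 3) - 2*log(x + 4).
Then F(5) - F(4) = (log(8/81)) - (-log(64)) = -4*log(3) + 9*log(2).

-4*log(3) + 9*log(2)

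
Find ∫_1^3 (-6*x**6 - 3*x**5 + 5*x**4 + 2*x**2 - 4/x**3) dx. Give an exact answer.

By the power rule, an antiderivative is F(x) = -6*x**7/7 - x**6/2 + x**5 + 2*x**3/3 + 2/x**2.
Then F(3) - F(1) = (-249209/126) - (97/42) = -124750/63.

-124750/63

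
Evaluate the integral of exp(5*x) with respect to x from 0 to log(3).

242/5

Let u = exp(x), so du = exp(x) dx. When x = 0, u = 1; when x = log(3), u = 3.
The integral becomes ∫ u**4 du from 1 to 3, with antiderivative u**5/5.
Back in x: F(x) = exp(5*x)/5.
Then F(log(3)) - F(0) = (243/5) - (1/5) = 242/5.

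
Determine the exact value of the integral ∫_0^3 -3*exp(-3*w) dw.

-1 + exp(-9)

An antiderivative is F(w) = exp(-3*w).
Then F(3) - F(0) = (exp(-9)) - (1) = -1 + exp(-9).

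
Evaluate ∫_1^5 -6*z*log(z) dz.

36 - 75*log(5)

Integrate by parts once (u = ln z, dv = -6*z dz).
An antiderivative is F(z) = -3*z**2*(2*log(z) - 1)/2.
Then F(5) - F(1) = (75/2 - 75*log(5)) - (3/2) = 36 - 75*log(5).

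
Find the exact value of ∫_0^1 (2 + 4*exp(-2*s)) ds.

An antiderivative is F(s) = 2*s - 2*exp(-2*s).
Then F(1) - F(0) = (2 - 2*exp(-2)) - (-2) = 4 - 2*exp(-2).

4 - 2*exp(-2)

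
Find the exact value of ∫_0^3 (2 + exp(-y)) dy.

7 - exp(-3)

An antiderivative is F(y) = 2*y - exp(-y).
Then F(3) - F(0) = (6 - exp(-3)) - (-1) = 7 - exp(-3).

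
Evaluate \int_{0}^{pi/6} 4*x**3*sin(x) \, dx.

-12 - sqrt(3)*pi**3/108 + pi**2/6 + 2*sqrt(3)*pi

Integrate by parts 3 times (u = x^3, dv = 4*sin(x) dx).
An antiderivative is F(x) = -4*x**3*cos(x) + 12*x**2*sin(x) + 24*x*cos(x) - 24*sin(x).
Then F(pi/6) - F(0) = (-12 - sqrt(3)*pi**3/108 + pi**2/6 + 2*sqrt(3)*pi) - (0) = -12 - sqrt(3)*pi**3/108 + pi**2/6 + 2*sqrt(3)*pi.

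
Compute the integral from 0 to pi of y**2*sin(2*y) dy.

Integrate by parts twice (u = y^2, dv = sin(2*y) dy).
An antiderivative is F(y) = -y**2*cos(2*y)/2 + y*sin(2*y)/2 + cos(2*y)/4.
Then F(pi) - F(0) = (1/4 - pi**2/2) - (1/4) = -pi**2/2.

-pi**2/2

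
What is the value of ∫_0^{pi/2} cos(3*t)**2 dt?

Use the identity cos^2(3*t) = (1 + cos(6*t))/2.
An antiderivative is F(t) = t/2 + sin(6*t)/12.
Then F(pi/2) - F(0) = (pi/4) - (0) = pi/4.

pi/4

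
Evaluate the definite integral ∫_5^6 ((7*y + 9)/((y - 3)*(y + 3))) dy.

Factor the denominator: y**2 - 9 = (y + 3)(y - 3).
Partial fractions: (7*y + 9)/((y - 3)*(y + 3)) = 2/(y + 3) + 5/(y - 3).
An antiderivative is F(y) = 5*log(y - 3) + 2*log(y + 3).
Then F(6) - F(5) = (9*log(3)) - (11*log(2)) = -11*log(2) + 9*log(3).

-11*log(2) + 9*log(3)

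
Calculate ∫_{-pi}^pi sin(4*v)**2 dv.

pi

Use the identity sin^2(4*v) = (1 - cos(8*v))/2.
An antiderivative is F(v) = v/2 - sin(8*v)/16.
Then F(pi) - F(-pi) = (pi/2) - (-pi/2) = pi.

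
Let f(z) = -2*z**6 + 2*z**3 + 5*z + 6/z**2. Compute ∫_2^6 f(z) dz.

By the power rule, an antiderivative is F(z) = -2*z**7/7 + z**4/2 + 5*z**2/2 - 6/z.
Then F(6) - F(2) = (-554713/7) - (-151/7) = -554562/7.

-554562/7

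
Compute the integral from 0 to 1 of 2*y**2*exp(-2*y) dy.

Integrate by parts twice (u = y^2, dv = 2*exp(-2*y) dy).
An antiderivative is F(y) = (-2*y**2 - 2*y - 1)*exp(-2*y)/2.
Then F(1) - F(0) = (-5*exp(-2)/2) - (-1/2) = (-5 + exp(2))*exp(-2)/2.

(-5 + exp(2))*exp(-2)/2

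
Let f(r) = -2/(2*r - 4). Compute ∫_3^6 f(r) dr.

-log(4)

An antiderivative is F(r) = -log(2*r - 4).
Then F(6) - F(3) = (-log(8)) - (-log(2)) = -log(4).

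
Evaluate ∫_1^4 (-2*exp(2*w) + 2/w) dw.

An antiderivative is F(w) = -exp(2*w) + 2*log(w).
Then F(4) - F(1) = (-exp(8) + log(16)) - (-exp(2)) = -exp(8) + log(16) + exp(2).

-exp(8) + log(16) + exp(2)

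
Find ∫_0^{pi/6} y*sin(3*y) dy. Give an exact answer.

Integrate by parts once (u = y, dv = sin(3*y) dy).
An antiderivative is F(y) = -y*cos(3*y)/3 + sin(3*y)/9.
Then F(pi/6) - F(0) = (1/9) - (0) = 1/9.

1/9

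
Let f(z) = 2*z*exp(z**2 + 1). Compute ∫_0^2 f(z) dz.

Let u = z**2 + 1, so du = 2*z dz. When z = 0, u = 1; when z = 2, u = 5.
The integral becomes ∫ exp(u) du from 1 to 5, with antiderivative exp(u).
Back in z: F(z) = exp(z**2 + 1).
Then F(2) - F(0) = (exp(5)) - (exp(1)) = -exp(1) + exp(5).

-exp(1) + exp(5)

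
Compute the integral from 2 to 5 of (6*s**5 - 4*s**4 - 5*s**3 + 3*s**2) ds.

By the power rule, an antiderivative is F(s) = s**6 - 4*s**5/5 - 5*s**4/4 + s**3.
Then F(5) - F(2) = (49875/4) - (132/5) = 248847/20.

248847/20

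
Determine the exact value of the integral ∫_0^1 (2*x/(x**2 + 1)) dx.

Let u = x**2 + 1, so du = 2*x dx. When x = 0, u = 1; when x = 1, u = 2.
The integral becomes ∫ 1/u du from 1 to 2, with antiderivative log(u).
Back in x: F(x) = log(x**2 + 1).
Then F(1) - F(0) = (log(2)) - (0) = log(2).

log(2)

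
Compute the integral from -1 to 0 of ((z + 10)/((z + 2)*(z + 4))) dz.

Factor the denominator: z**2 + 6*z + 8 = (z + 4)(z + 2).
Partial fractions: (z + 10)/((z + 2)*(z + 4)) = -3/(z + 4) + 4/(z + 2).
An antiderivative is F(z) = 4*log(z + 2) - 3*log(z + 4).
Then F(0) - F(-1) = (-log(4)) - (-log(27)) = log(27/4).

log(27/4)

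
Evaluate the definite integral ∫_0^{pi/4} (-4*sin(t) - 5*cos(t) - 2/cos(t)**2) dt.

-6 - sqrt(2)/2

An antiderivative is F(t) = -5*sin(t) + 4*cos(t) - 2*tan(t).
Then F(pi/4) - F(0) = (-2 - sqrt(2)/2) - (4) = -6 - sqrt(2)/2.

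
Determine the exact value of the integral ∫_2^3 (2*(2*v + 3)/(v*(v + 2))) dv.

-5*log(2) + log(5) + 3*log(3)

Factor the denominator: v**2 + 2*v = (v + 2)v.
Partial fractions: 2*(2*v + 3)/(v*(v + 2)) = 1/(v + 2) + 3/v.
An antiderivative is F(v) = 3*log(v) + log(v + 2).
Then F(3) - F(2) = (log(5) + 3*log(3)) - (log(32)) = -5*log(2) + log(5) + 3*log(3).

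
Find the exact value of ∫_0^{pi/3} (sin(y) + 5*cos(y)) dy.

An antiderivative is F(y) = 5*sin(y) - cos(y).
Then F(pi/3) - F(0) = (-1/2 + 5*sqrt(3)/2) - (-1) = 1/2 + 5*sqrt(3)/2.

1/2 + 5*sqrt(3)/2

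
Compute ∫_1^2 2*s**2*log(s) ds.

-14/9 + 16*log(2)/3

Integrate by parts once (u = ln s, dv = 2*s**2 ds).
An antiderivative is F(s) = 2*s**3*(3*log(s) - 1)/9.
Then F(2) - F(1) = (-16/9 + 16*log(2)/3) - (-2/9) = -14/9 + 16*log(2)/3.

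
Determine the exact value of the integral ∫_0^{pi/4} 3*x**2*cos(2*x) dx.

-3/4 + 3*pi**2/32

Integrate by parts twice (u = x^2, dv = 3*cos(2*x) dx).
An antiderivative is F(x) = 3*x**2*sin(2*x)/2 + 3*x*cos(2*x)/2 - 3*sin(2*x)/4.
Then F(pi/4) - F(0) = (-3/4 + 3*pi**2/32) - (0) = -3/4 + 3*pi**2/32.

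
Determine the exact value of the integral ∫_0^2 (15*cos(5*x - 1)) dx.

Let u = 5*x - 1, so du = 5 dx. When x = 0, u = -1; when x = 2, u = 9.
The integral becomes 3·∫ cos(u) du from -1 to 9, with antiderivative 3*sin(u).
Back in x: F(x) = 3*sin(5*x - 1).
Then F(2) - F(0) = (3*sin(9)) - (-3*sin(1)) = 3*sin(9) + 3*sin(1).

3*sin(9) + 3*sin(1)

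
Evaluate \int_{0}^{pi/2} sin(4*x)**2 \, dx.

pi/4

Use the identity sin^2(4*x) = (1 - cos(8*x))/2.
An antiderivative is F(x) = x/2 - sin(8*x)/16.
Then F(pi/2) - F(0) = (pi/4) - (0) = pi/4.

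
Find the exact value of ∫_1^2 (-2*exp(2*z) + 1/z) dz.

An antiderivative is F(z) = -exp(2*z) + log(z).
Then F(2) - F(1) = (-exp(4) + log(2)) - (-exp(2)) = -exp(4) + log(2) + exp(2).

-exp(4) + log(2) + exp(2)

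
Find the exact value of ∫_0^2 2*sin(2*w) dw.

1 - cos(4)

Let u = 2*w, so du = 2 dw. When w = 0, u = 0; when w = 2, u = 4.
The integral becomes ∫ sin(u) du from 0 to 4, with antiderivative -cos(u).
Back in w: F(w) = -cos(2*w).
Then F(2) - F(0) = (-cos(4)) - (-1) = 1 - cos(4).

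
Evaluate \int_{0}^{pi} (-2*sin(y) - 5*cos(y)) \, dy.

-4

An antiderivative is F(y) = -5*sin(y) + 2*cos(y).
Then F(pi) - F(0) = (-2) - (2) = -4.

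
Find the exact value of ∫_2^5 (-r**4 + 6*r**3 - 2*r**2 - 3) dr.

2079/10

By the power rule, an antiderivative is F(r) = -r**5/5 + 3*r**4/2 - 2*r**3/3 - 3*r.
Then F(5) - F(2) = (1285/6) - (94/15) = 2079/10.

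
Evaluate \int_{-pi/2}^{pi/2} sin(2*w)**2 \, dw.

pi/2

Use the identity sin^2(2*w) = (1 - cos(4*w))/2.
An antiderivative is F(w) = w/2 - sin(4*w)/8.
Then F(pi/2) - F(-pi/2) = (pi/4) - (-pi/4) = pi/2.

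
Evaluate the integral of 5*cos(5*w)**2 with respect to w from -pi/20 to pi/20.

1/2 + pi/4

Use the identity cos^2(5*w) = (1 + cos(10*w))/2.
An antiderivative is F(w) = 5*w/2 + sin(10*w)/4.
Then F(pi/20) - F(-pi/20) = (1/4 + pi/8) - (-pi/8 - 1/4) = 1/2 + pi/4.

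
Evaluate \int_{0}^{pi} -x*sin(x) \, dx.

-pi

Integrate by parts once (u = x, dv = -sin(x) dx).
An antiderivative is F(x) = x*cos(x) - sin(x).
Then F(pi) - F(0) = (-pi) - (0) = -pi.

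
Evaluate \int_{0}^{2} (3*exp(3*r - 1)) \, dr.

Let u = 3*r - 1, so du = 3 dr. When r = 0, u = -1; when r = 2, u = 5.
The integral becomes ∫ exp(u) du from -1 to 5, with antiderivative exp(u).
Back in r: F(r) = exp(3*r - 1).
Then F(2) - F(0) = (exp(5)) - (exp(-1)) = -(1 - exp(6))*exp(-1).

-(1 - exp(6))*exp(-1)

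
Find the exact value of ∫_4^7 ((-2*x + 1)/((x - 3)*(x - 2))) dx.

Factor the denominator: x**2 - 5*x + 6 = (x - 2)(x - 3).
Partial fractions: (-2*x + 1)/((x - 3)*(x - 2)) = 3/(x - 2) - 5/(x - 3).
An antiderivative is F(x) = -5*log(x - 3) + 3*log(x - 2).
Then F(7) - F(4) = (-10*log(2) + 3*log(5)) - (log(8)) = -13*log(2) + 3*log(5).

-13*log(2) + 3*log(5)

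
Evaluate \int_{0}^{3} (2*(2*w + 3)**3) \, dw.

Let u = 2*w + 3, so du = 2 dw. When w = 0, u = 3; when w = 3, u = 9.
The integral becomes ∫ u**3 du from 3 to 9, with antiderivative u**4/4.
Back in w: F(w) = (2*w + 3)**4/4.
Then F(3) - F(0) = (6561/4) - (81/4) = 1620.

1620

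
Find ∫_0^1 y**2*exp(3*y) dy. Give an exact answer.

-2/27 + 5*exp(3)/27

Integrate by parts twice (u = y^2, dv = exp(3*y) dy).
An antiderivative is F(y) = (9*y**2 - 6*y + 2)*exp(3*y)/27.
Then F(1) - F(0) = (5*exp(3)/27) - (2/27) = -2/27 + 5*exp(3)/27.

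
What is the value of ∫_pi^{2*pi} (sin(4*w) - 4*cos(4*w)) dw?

0

An antiderivative is F(w) = -sin(4*w) - cos(4*w)/4.
Then F(2*pi) - F(pi) = (-1/4) - (-1/4) = 0.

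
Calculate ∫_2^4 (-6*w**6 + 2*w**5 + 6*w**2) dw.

-87344/7

By the power rule, an antiderivative is F(w) = -6*w**7/7 + w**6/3 + 2*w**3.
Then F(4) - F(2) = (-263552/21) - (-1520/21) = -87344/7.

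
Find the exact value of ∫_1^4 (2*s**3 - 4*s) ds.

195/2

By the power rule, an antiderivative is F(s) = s**4/2 - 2*s**2.
Then F(4) - F(1) = (96) - (-3/2) = 195/2.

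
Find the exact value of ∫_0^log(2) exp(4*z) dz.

Let u = exp(z), so du = exp(z) dz. When z = 0, u = 1; when z = log(2), u = 2.
The integral becomes ∫ u**3 du from 1 to 2, with antiderivative u**4/4.
Back in z: F(z) = exp(4*z)/4.
Then F(log(2)) - F(0) = (4) - (1/4) = 15/4.

15/4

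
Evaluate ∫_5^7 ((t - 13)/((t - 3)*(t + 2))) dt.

-3*log(7) - 2*log(2) + 6*log(3)

Factor the denominator: t**2 - t - 6 = (t + 2)(t - 3).
Partial fractions: (t - 13)/((t - 3)*(t + 2)) = 3/(t + 2) - 2/(t - 3).
An antiderivative is F(t) = -2*log(t - 3) + 3*log(t + 2).
Then F(7) - F(5) = (-4*log(2) + 6*log(3)) - (-2*log(2) + 3*log(7)) = -3*log(7) - 2*log(2) + 6*log(3).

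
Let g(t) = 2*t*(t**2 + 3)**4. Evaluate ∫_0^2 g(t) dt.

16564/5

Let u = t**2 + 3, so du = 2*t dt. When t = 0, u = 3; when t = 2, u = 7.
The integral becomes ∫ u**4 du from 3 to 7, with antiderivative u**5/5.
Back in t: F(t) = (t**2 + 3)**5/5.
Then F(2) - F(0) = (16807/5) - (243/5) = 16564/5.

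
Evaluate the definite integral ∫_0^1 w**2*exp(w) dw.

-2 + E

Integrate by parts twice (u = w^2, dv = exp(w) dw).
An antiderivative is F(w) = (w**2 - 2*w + 2)*exp(w).
Then F(1) - F(0) = (E) - (2) = -2 + E.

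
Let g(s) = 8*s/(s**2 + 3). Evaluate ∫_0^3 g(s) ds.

8*log(2)

Let u = s**2 + 3, so du = 2*s ds. When s = 0, u = 3; when s = 3, u = 12.
The integral becomes 4·∫ 1/u du from 3 to 12, with antiderivative 4*log(u).
Back in s: F(s) = 4*log(s**2 + 3).
Then F(3) - F(0) = (4*log(3) + 8*log(2)) - (log(81)) = 8*log(2).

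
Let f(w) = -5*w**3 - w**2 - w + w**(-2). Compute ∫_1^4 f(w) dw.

By the power rule, an antiderivative is F(w) = -5*w**4/4 - w**3/3 - w**2/2 - 1/w.
Then F(4) - F(1) = (-4195/12) - (-37/12) = -693/2.

-693/2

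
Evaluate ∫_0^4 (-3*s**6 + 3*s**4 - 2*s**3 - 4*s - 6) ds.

By the power rule, an antiderivative is F(s) = -3*s**7/7 + 3*s**5/5 - s**4/2 - 2*s**2 - 6*s.
Then F(4) - F(0) = (-230696/35) - (0) = -230696/35.

-230696/35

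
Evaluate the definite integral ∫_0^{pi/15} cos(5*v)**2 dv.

sqrt(3)/40 + pi/30

Use the identity cos^2(5*v) = (1 + cos(10*v))/2.
An antiderivative is F(v) = v/2 + sin(10*v)/20.
Then F(pi/15) - F(0) = (sqrt(3)/40 + pi/30) - (0) = sqrt(3)/40 + pi/30.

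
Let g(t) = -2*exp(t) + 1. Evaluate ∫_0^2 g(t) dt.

An antiderivative is F(t) = t - 2*exp(t).
Then F(2) - F(0) = (2 - 2*exp(2)) - (-2) = 4 - 2*exp(2).

4 - 2*exp(2)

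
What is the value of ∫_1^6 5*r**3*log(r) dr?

-6475/16 + 1620*log(2) + 1620*log(3)

Integrate by parts once (u = ln r, dv = 5*r**3 dr).
An antiderivative is F(r) = 5*r**4*(4*log(r) - 1)/16.
Then F(6) - F(1) = (-405 + 1620*log(2) + 1620*log(3)) - (-5/16) = -6475/16 + 1620*log(2) + 1620*log(3).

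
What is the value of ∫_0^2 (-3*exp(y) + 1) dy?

5 - 3*exp(2)

An antiderivative is F(y) = y - 3*exp(y).
Then F(2) - F(0) = (2 - 3*exp(2)) - (-3) = 5 - 3*exp(2).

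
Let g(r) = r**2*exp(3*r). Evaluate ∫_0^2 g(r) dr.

Integrate by parts twice (u = r^2, dv = exp(3*r) dr).
An antiderivative is F(r) = (9*r**2 - 6*r + 2)*exp(3*r)/27.
Then F(2) - F(0) = (26*exp(6)/27) - (2/27) = -2/27 + 26*exp(6)/27.

-2/27 + 26*exp(6)/27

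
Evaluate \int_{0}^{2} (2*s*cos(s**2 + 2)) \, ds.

-sin(2) + sin(6)

Let u = s**2 + 2, so du = 2*s ds. When s = 0, u = 2; when s = 2, u = 6.
The integral becomes ∫ cos(u) du from 2 to 6, with antiderivative sin(u).
Back in s: F(s) = sin(s**2 + 2).
Then F(2) - F(0) = (sin(6)) - (sin(2)) = -sin(2) + sin(6).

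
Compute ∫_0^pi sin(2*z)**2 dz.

pi/2

Use the identity sin^2(2*z) = (1 - cos(4*z))/2.
An antiderivative is F(z) = z/2 - sin(4*z)/8.
Then F(pi) - F(0) = (pi/2) - (0) = pi/2.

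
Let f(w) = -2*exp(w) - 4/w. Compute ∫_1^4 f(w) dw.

An antiderivative is F(w) = -2*exp(w) - 4*log(w).
Then F(4) - F(1) = (-2*exp(4) - 8*log(2)) - (-2*exp(1)) = -2*exp(4) - 8*log(2) + 2*exp(1).

-2*exp(4) - 8*log(2) + 2*exp(1)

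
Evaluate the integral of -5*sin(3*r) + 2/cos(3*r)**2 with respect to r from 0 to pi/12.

An antiderivative is F(r) = 5*cos(3*r)/3 + 2*tan(3*r)/3.
Then F(pi/12) - F(0) = (2/3 + 5*sqrt(2)/6) - (5/3) = -1 + 5*sqrt(2)/6.

-1 + 5*sqrt(2)/6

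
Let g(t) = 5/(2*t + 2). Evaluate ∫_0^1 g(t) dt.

An antiderivative is F(t) = 5*log(2*t + 2)/2.
Then F(1) - F(0) = (log(32)) - (5*log(2)/2) = 5*log(2)/2.

5*log(2)/2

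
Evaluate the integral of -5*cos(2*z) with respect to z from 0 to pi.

An antiderivative is F(z) = -5*sin(2*z)/2.
Then F(pi) - F(0) = (0) - (0) = 0.

0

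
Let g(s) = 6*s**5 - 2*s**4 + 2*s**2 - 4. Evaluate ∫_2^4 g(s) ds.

54968/15

By the power rule, an antiderivative is F(s) = s**6 - 2*s**5/5 + 2*s**3/3 - 4*s.
Then F(4) - F(2) = (55696/15) - (728/15) = 54968/15.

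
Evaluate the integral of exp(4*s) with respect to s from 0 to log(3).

20

Let u = exp(s), so du = exp(s) ds. When s = 0, u = 1; when s = log(3), u = 3.
The integral becomes ∫ u**3 du from 1 to 3, with antiderivative u**4/4.
Back in s: F(s) = exp(4*s)/4.
Then F(log(3)) - F(0) = (81/4) - (1/4) = 20.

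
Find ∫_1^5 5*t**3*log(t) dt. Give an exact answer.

Integrate by parts once (u = ln t, dv = 5*t**3 dt).
An antiderivative is F(t) = 5*t**4*(4*log(t) - 1)/16.
Then F(5) - F(1) = (-3125/16 + 3125*log(5)/4) - (-5/16) = -195 + 3125*log(5)/4.

-195 + 3125*log(5)/4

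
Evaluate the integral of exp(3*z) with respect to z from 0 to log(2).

7/3

Let u = exp(z), so du = exp(z) dz. When z = 0, u = 1; when z = log(2), u = 2.
The integral becomes ∫ u**2 du from 1 to 2, with antiderivative u**3/3.
Back in z: F(z) = exp(3*z)/3.
Then F(log(2)) - F(0) = (8/3) - (1/3) = 7/3.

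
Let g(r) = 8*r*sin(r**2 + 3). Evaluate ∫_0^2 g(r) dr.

Let u = r**2 + 3, so du = 2*r dr. When r = 0, u = 3; when r = 2, u = 7.
The integral becomes 4·∫ sin(u) du from 3 to 7, with antiderivative -4*cos(u).
Back in r: F(r) = -4*cos(r**2 + 3).
Then F(2) - F(0) = (-4*cos(7)) - (-4*cos(3)) = 4*cos(3) - 4*cos(7).

4*cos(3) - 4*cos(7)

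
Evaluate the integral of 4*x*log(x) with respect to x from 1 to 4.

Integrate by parts once (u = ln x, dv = 4*x dx).
An antiderivative is F(x) = x**2*(2*log(x) - 1).
Then F(4) - F(1) = (-16 + 64*log(2)) - (-1) = -15 + 64*log(2).

-15 + 64*log(2)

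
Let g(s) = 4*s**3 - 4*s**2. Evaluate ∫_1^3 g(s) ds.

136/3

By the power rule, an antiderivative is F(s) = s**4 - 4*s**3/3.
Then F(3) - F(1) = (45) - (-1/3) = 136/3.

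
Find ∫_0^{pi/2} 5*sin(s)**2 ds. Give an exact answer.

Use the identity sin^2(s) = (1 - cos(2*s))/2.
An antiderivative is F(s) = 5*s/2 - 5*sin(2*s)/4.
Then F(pi/2) - F(0) = (5*pi/4) - (0) = 5*pi/4.

5*pi/4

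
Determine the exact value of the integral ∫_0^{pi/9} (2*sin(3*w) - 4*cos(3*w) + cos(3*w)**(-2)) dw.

1/3 - sqrt(3)/3

An antiderivative is F(w) = -4*sin(3*w)/3 - 2*cos(3*w)/3 + tan(3*w)/3.
Then F(pi/9) - F(0) = (-sqrt(3)/3 - 1/3) - (-2/3) = 1/3 - sqrt(3)/3.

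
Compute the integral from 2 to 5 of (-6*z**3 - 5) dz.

By the power rule, an antiderivative is F(z) = -3*z**4/2 - 5*z.
Then F(5) - F(2) = (-1925/2) - (-34) = -1857/2.

-1857/2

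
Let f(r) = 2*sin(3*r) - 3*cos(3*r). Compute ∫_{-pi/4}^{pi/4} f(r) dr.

-sqrt(2)

An antiderivative is F(r) = -sin(3*r) - 2*cos(3*r)/3.
Then F(pi/4) - F(-pi/4) = (-sqrt(2)/6) - (5*sqrt(2)/6) = -sqrt(2).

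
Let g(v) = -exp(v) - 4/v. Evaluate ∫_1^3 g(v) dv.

-exp(3) - log(81) + exp(1)

An antiderivative is F(v) = -exp(v) - 4*log(v).
Then F(3) - F(1) = (-exp(3) - log(81)) - (-exp(1)) = -exp(3) - log(81) + exp(1).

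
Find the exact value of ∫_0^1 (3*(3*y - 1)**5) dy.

21/2

Let u = 3*y - 1, so du = 3 dy. When y = 0, u = -1; when y = 1, u = 2.
The integral becomes ∫ u**5 du from -1 to 2, with antiderivative u**6/6.
Back in y: F(y) = (3*y - 1)**6/6.
Then F(1) - F(0) = (32/3) - (1/6) = 21/2.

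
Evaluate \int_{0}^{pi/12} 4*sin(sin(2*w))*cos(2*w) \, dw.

Let u = sin(2*w), so du = 2*cos(2*w) dw. When w = 0, u = 0; when w = pi/12, u = 1/2.
The integral becomes 2·∫ sin(u) du from 0 to 1/2, with antiderivative -2*cos(u).
Back in w: F(w) = -2*cos(sin(2*w)).
Then F(pi/12) - F(0) = (-2*cos(1/2)) - (-2) = 2 - 2*cos(1/2).

2 - 2*cos(1/2)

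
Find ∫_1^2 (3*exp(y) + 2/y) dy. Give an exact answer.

An antiderivative is F(y) = 3*exp(y) + 2*log(y).
Then F(2) - F(1) = (log(4) + 3*exp(2)) - (3*exp(1)) = -3*exp(1) + log(4) + 3*exp(2).

-3*exp(1) + log(4) + 3*exp(2)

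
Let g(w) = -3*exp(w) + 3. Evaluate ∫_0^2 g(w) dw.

An antiderivative is F(w) = 3*w - 3*exp(w).
Then F(2) - F(0) = (6 - 3*exp(2)) - (-3) = 9 - 3*exp(2).

9 - 3*exp(2)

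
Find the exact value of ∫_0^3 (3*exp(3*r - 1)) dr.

Let u = 3*r - 1, so du = 3 dr. When r = 0, u = -1; when r = 3, u = 8.
The integral becomes ∫ exp(u) du from -1 to 8, with antiderivative exp(u).
Back in r: F(r) = exp(3*r - 1).
Then F(3) - F(0) = (exp(8)) - (exp(-1)) = -(1 - exp(9))*exp(-1).

-(1 - exp(9))*exp(-1)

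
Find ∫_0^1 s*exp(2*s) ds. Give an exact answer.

Integrate by parts once (u = s, dv = exp(2*s) ds).
An antiderivative is F(s) = (2*s - 1)*exp(2*s)/4.
Then F(1) - F(0) = (exp(2)/4) - (-1/4) = 1/4 + exp(2)/4.

1/4 + exp(2)/4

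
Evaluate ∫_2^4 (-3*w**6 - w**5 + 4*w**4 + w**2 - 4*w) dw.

By the power rule, an antiderivative is F(w) = -3*w**7/7 - w**6/6 + 4*w**5/5 + w**3/3 - 2*w**2.
Then F(4) - F(2) = (-724064/105) - (-1584/35) = -719312/105.

-719312/105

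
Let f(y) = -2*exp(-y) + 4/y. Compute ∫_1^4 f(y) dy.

An antiderivative is F(y) = 4*log(y) + 2*exp(-y).
Then F(4) - F(1) = (2*exp(-4) + 8*log(2)) - (2*exp(-1)) = -2*exp(-1) + 2*exp(-4) + 8*log(2).

-2*exp(-1) + 2*exp(-4) + 8*log(2)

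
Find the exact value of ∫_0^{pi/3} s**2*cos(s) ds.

-sqrt(3) + sqrt(3)*pi**2/18 + pi/3

Integrate by parts twice (u = s^2, dv = cos(s) ds).
An antiderivative is F(s) = s**2*sin(s) + 2*s*cos(s) - 2*sin(s).
Then F(pi/3) - F(0) = (-sqrt(3) + sqrt(3)*pi**2/18 + pi/3) - (0) = -sqrt(3) + sqrt(3)*pi**2/18 + pi/3.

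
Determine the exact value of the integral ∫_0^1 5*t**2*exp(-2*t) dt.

5/4 - 25*exp(-2)/4

Integrate by parts twice (u = t^2, dv = 5*exp(-2*t) dt).
An antiderivative is F(t) = (-10*t**2 - 10*t - 5)*exp(-2*t)/4.
Then F(1) - F(0) = (-25*exp(-2)/4) - (-5/4) = 5/4 - 25*exp(-2)/4.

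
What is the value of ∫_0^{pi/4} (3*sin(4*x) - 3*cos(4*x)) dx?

An antiderivative is F(x) = -3*sin(4*x)/4 - 3*cos(4*x)/4.
Then F(pi/4) - F(0) = (3/4) - (-3/4) = 3/2.

3/2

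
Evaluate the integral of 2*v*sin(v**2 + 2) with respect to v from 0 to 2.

Let u = v**2 + 2, so du = 2*v dv. When v = 0, u = 2; when v = 2, u = 6.
The integral becomes ∫ sin(u) du from 2 to 6, with antiderivative -cos(u).
Back in v: F(v) = -cos(v**2 + 2).
Then F(2) - F(0) = (-cos(6)) - (-cos(2)) = -cos(6) + cos(2).

-cos(6) + cos(2)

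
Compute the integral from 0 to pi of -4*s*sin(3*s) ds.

Integrate by parts once (u = s, dv = -4*sin(3*s) ds).
An antiderivative is F(s) = 4*s*cos(3*s)/3 - 4*sin(3*s)/9.
Then F(pi) - F(0) = (-4*pi/3) - (0) = -4*pi/3.

-4*pi/3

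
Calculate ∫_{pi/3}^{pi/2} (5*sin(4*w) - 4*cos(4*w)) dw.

-15/8 - sqrt(3)/2

An antiderivative is F(w) = -sin(4*w) - 5*cos(4*w)/4.
Then F(pi/2) - F(pi/3) = (-5/4) - (5/8 + sqrt(3)/2) = -15/8 - sqrt(3)/2.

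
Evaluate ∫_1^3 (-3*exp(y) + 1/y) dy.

-3*exp(3) + log(3) + 3*exp(1)

An antiderivative is F(y) = -3*exp(y) + log(y).
Then F(3) - F(1) = (-3*exp(3) + log(3)) - (-3*exp(1)) = -3*exp(3) + log(3) + 3*exp(1).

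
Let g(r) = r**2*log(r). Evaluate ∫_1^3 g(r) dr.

-26/9 + 9*log(3)

Integrate by parts once (u = ln r, dv = r**2 dr).
An antiderivative is F(r) = r**3*(3*log(r) - 1)/9.
Then F(3) - F(1) = (-3 + 9*log(3)) - (-1/9) = -26/9 + 9*log(3).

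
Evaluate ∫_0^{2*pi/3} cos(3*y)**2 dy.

Use the identity cos^2(3*y) = (1 + cos(6*y))/2.
An antiderivative is F(y) = y/2 + sin(6*y)/12.
Then F(2*pi/3) - F(0) = (pi/3) - (0) = pi/3.

pi/3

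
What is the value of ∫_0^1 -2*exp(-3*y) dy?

-2/3 + 2*exp(-3)/3

An antiderivative is F(y) = 2*exp(-3*y)/3.
Then F(1) - F(0) = (2*exp(-3)/3) - (2/3) = -2/3 + 2*exp(-3)/3.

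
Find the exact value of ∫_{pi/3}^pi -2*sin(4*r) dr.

An antiderivative is F(r) = cos(4*r)/2.
Then F(pi) - F(pi/3) = (1/2) - (-1/4) = 3/4.

3/4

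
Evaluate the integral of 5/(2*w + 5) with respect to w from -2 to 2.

5*log(3)

An antiderivative is F(w) = 5*log(2*w + 5)/2.
Then F(2) - F(-2) = (5*log(3)) - (0) = 5*log(3).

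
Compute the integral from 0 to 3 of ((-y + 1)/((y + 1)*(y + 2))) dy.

-3*log(5) + 7*log(2)

Factor the denominator: y**2 + 3*y + 2 = (y + 2)(y + 1).
Partial fractions: (-y + 1)/((y + 1)*(y + 2)) = -3/(y + 2) + 2/(y + 1).
An antiderivative is F(y) = 2*log(y + 1) - 3*log(y + 2).
Then F(3) - F(0) = (-3*log(5) + 4*log(2)) - (-log(8)) = -3*log(5) + 7*log(2).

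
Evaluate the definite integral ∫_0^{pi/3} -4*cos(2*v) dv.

-sqrt(3)

An antiderivative is F(v) = -2*sin(2*v).
Then F(pi/3) - F(0) = (-sqrt(3)) - (0) = -sqrt(3).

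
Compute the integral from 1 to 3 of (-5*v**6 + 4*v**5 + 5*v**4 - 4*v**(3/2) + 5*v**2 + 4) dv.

By the power rule, an antiderivative is F(v) = -5*v**7/7 + 2*v**6/3 - 8*v**(5/2)/5 + v**5 + 5*v**3/3 + 4*v.
Then F(3) - F(1) = (-5433/7 - 72*sqrt(3)/5) - (527/105) = -82022/105 - 72*sqrt(3)/5.

-82022/105 - 72*sqrt(3)/5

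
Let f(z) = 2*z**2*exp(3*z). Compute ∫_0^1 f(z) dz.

Integrate by parts twice (u = z^2, dv = 2*exp(3*z) dz).
An antiderivative is F(z) = (18*z**2 - 12*z + 4)*exp(3*z)/27.
Then F(1) - F(0) = (10*exp(3)/27) - (4/27) = -4/27 + 10*exp(3)/27.

-4/27 + 10*exp(3)/27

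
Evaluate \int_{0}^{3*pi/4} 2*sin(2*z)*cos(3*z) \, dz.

-3*sqrt(2)/5 - 4/5

Use the identity sin(2*z)cos(3*z) = [sin(5*z) + sin(-z)]/2.
An antiderivative is F(z) = cos(z) - cos(5*z)/5.
Then F(3*pi/4) - F(0) = (-3*sqrt(2)/5) - (4/5) = -3*sqrt(2)/5 - 4/5.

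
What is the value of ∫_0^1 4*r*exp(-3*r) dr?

Integrate by parts once (u = r, dv = 4*exp(-3*r) dr).
An antiderivative is F(r) = (-12*r - 4)*exp(-3*r)/9.
Then F(1) - F(0) = (-16*exp(-3)/9) - (-4/9) = 4/9 - 16*exp(-3)/9.

4/9 - 16*exp(-3)/9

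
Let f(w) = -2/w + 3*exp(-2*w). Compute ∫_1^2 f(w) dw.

-2*log(2) - 3*exp(-4)/2 + 3*exp(-2)/2

An antiderivative is F(w) = -2*log(w) - 3*exp(-2*w)/2.
Then F(2) - F(1) = (-2*log(2) - 3*exp(-4)/2) - (-3*exp(-2)/2) = -2*log(2) - 3*exp(-4)/2 + 3*exp(-2)/2.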